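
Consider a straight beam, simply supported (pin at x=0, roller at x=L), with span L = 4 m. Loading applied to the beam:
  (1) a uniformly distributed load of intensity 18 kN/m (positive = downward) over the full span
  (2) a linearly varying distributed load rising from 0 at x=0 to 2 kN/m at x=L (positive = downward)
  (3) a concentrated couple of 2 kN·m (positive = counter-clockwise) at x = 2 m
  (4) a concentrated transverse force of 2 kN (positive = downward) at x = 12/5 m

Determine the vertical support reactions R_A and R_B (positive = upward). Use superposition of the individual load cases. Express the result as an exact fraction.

R_A = 1159/30 kN, R_B = 1181/30 kN

Load 1 — uniform load w=18 kN/m over full span:
  R_A = wL/2 = 18·4/2 = 36 kN
  R_B = wL/2 = 18·4/2 = 36 kN
Load 2 — triangular load w₀=2 kN/m (0→w₀ over full span):
  R_A = w₀L/6 = 2·4/6 = 4/3 kN
  R_B = w₀L/3 = 2·4/3 = 8/3 kN
Load 3 — applied couple M₀=2 kN·m at a=2 m (b=L-a=2):
  R_A = M₀/L = 2/4 = 1/2 kN
  R_B = -M₀/L = -2/4 = -1/2 kN
Load 4 — point force P=2 kN at a=12/5 m (b=L-a=8/5):
  R_A = Pb/L = 2·(8/5)/4 = 4/5 kN
  R_B = Pa/L = 2·(12/5)/4 = 6/5 kN
Superposition: R_A = 1159/30 kN, R_B = 1181/30 kN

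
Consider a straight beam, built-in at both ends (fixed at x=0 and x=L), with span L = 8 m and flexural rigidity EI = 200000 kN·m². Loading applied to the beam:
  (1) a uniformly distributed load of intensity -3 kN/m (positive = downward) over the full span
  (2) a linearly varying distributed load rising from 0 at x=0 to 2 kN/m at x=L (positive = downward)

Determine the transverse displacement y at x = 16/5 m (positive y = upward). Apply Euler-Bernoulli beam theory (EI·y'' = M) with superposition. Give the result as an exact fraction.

Load 1 — uniform load w=-3 kN/m over full span:
  y_1 = -wx²(L-x)²/(24EI) = -(-3)·(16/5)²·(8-(16/5))²/(24·200000) = 288/1953125 m
Load 2 — triangular load w₀=2 kN/m (0→w₀ over full span):
  y_2 = -w₀x²(L-x)²(x+2L)/(120LEI) = -2·(16/5)²·(8-(16/5))²·((16/5)+2·8)/(120·8·200000) = -2304/48828125 m
Superposition: y = Σ y_i = 4896/48828125 m ≈ 0.000100 m

y(16/5) = 4896/48828125 m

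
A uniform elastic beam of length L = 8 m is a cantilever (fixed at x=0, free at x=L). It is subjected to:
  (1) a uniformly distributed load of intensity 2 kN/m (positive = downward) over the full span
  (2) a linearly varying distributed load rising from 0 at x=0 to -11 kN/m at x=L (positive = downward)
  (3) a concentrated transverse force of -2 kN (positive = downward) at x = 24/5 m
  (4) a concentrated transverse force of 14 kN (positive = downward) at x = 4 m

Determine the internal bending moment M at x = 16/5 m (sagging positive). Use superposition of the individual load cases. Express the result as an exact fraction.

Load 1 — uniform load w=2 kN/m over full span:
  M_1 = -w(L-x)²/2 = -2·(8-(16/5))²/2 = -576/25 kN·m
Load 2 — triangular load w₀=-11 kN/m (0→w₀ over full span):
  M_2 = w₀Lx/2 - w₀L²/3 - w₀x³/(6L) = (-11)·8·(16/5)/2 - (-11)·8²/3 - (-11)·(16/5)³/(6·8) = 12672/125 kN·m
Load 3 — point force P=-2 kN at a=24/5 m (b=L-a=16/5):
  M_3 = -P(a-x)  [x≤a] = -(-2)·((24/5)-(16/5)) = 16/5 kN·m
Load 4 — point force P=14 kN at a=4 m (b=L-a=4):
  M_4 = -P(a-x)  [x≤a] = -14·(4-(16/5)) = -56/5 kN·m
Superposition: M = Σ M_i = 8792/125 kN·m ≈ 70.336000 kN·m

M(16/5) = 8792/125 kN·m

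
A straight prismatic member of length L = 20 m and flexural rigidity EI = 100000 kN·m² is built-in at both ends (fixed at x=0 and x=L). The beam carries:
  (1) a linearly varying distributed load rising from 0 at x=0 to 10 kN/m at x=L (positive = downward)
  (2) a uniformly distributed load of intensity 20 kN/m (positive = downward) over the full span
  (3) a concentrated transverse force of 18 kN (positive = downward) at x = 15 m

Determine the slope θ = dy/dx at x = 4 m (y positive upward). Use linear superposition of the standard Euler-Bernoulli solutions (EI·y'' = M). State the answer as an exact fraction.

θ(4) = -4871/300000 rad

Load 1 — triangular load w₀=10 kN/m (0→w₀ over full span):
  θ_1 = -w₀(2x(L-x)(L-2x)(x+2L)+x²(L-x)²)/(120LEI) = -10·(2·4·(20-4)·(20-2·4)·(4+2·20)+4²·(20-4)²)/(120·20·100000) = -28/9375 rad
Load 2 — uniform load w=20 kN/m over full span:
  θ_2 = -wx(L-x)(L-2x)/(12EI) = -20·4·(20-4)·(20-2·4)/(12·100000) = -8/625 rad
Load 3 — point force P=18 kN at a=15 m (b=L-a=5):
  θ_3 = -Pb²x(2aL-(3a+b)x)/(2L³EI)  [x≤a] = -18·5²·4·(2·15·20-(3·15+5)·4)/(2·20³·100000) = -9/20000 rad
Superposition: θ = Σ θ_i = -4871/300000 rad ≈ -0.016237 rad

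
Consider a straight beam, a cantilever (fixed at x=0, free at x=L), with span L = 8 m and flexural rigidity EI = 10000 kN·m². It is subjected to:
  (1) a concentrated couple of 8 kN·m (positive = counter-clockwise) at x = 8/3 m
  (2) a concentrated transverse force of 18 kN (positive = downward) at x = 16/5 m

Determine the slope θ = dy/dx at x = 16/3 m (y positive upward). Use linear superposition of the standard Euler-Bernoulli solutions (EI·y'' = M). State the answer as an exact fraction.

Load 1 — applied couple M₀=8 kN·m at a=8/3 m (b=L-a=16/3):
  θ_1 = M₀a/EI  [x>a] = 8·(8/3)/10000 = 4/1875 rad
Load 2 — point force P=18 kN at a=16/5 m (b=L-a=24/5):
  θ_2 = -Pa²/(2EI)  [x>a] = -18·(16/5)²/(2·10000) = -144/15625 rad
Superposition: θ = Σ θ_i = -332/46875 rad ≈ -0.007083 rad

θ(16/3) = -332/46875 rad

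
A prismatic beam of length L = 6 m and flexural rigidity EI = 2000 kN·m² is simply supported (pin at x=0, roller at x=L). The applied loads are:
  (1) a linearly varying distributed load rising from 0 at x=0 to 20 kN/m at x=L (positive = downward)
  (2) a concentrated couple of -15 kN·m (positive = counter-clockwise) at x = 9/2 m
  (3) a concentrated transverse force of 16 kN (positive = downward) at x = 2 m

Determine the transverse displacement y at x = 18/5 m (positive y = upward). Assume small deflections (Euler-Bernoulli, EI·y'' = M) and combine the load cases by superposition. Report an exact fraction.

Load 1 — triangular load w₀=20 kN/m (0→w₀ over full span):
  y_1 = -w₀x(7L⁴-10L²x²+3x⁴)/(360LEI) = -20·(18/5)·(7·6⁴-10·6²·(18/5)²+3·(18/5)⁴)/(360·6·2000) = -31968/390625 m
Load 2 — applied couple M₀=-15 kN·m at a=9/2 m (b=L-a=3/2):
  y_2 = (M₀x³/(6L)+C₁x)/EI  [x≤a] with C₁=M₀(3b²-L²)/(6L)=195/16 = ((-15)·(18/5)³/(6·6)+(195/16)·(18/5))/2000 = 4887/400000 m
Load 3 — point force P=16 kN at a=2 m (b=L-a=4):
  y_3 = -Pa(L-x)(2Lx-a²-x²)/(6LEI)  [x>a] = -16·2·(6-(18/5))·(2·6·(18/5)-2²-(18/5)²)/(6·6·2000) = -1312/46875 m
Superposition: y = Σ y_i = -14641487/150000000 m ≈ -0.097610 m

y(18/5) = -14641487/150000000 m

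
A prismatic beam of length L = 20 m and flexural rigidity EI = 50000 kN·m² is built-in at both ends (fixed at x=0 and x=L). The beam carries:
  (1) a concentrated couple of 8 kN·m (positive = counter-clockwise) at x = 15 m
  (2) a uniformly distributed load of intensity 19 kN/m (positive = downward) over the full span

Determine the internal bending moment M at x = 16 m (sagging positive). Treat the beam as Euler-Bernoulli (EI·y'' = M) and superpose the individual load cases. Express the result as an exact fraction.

M(16) = -859/30 kN·m

Load 1 — applied couple M₀=8 kN·m at a=15 m (b=L-a=5):
  M_1 = R_Ax - M_A - M₀  [x>a] with R_A=9/20, M_A=5/2 = (9/20)·16 - (5/2) - 8 = -33/10 kN·m
Load 2 — uniform load w=19 kN/m over full span:
  M_2 = wLx/2 - wL²/12 - wx²/2 = 19·20·16/2 - 19·20²/12 - 19·16²/2 = -76/3 kN·m
Superposition: M = Σ M_i = -859/30 kN·m ≈ -28.633333 kN·m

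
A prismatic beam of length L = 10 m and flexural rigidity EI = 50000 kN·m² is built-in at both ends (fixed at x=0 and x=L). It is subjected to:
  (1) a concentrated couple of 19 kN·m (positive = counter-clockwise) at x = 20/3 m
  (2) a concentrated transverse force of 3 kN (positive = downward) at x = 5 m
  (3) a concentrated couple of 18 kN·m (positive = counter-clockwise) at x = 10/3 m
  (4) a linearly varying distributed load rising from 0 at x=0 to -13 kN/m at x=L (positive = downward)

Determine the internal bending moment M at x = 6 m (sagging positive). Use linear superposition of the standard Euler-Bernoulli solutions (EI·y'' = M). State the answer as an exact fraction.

Load 1 — applied couple M₀=19 kN·m at a=20/3 m (b=L-a=10/3):
  M_1 = R_Ax - M_A  [x≤a] with R_A=38/15, M_A=19/3 = (38/15)·6 - (19/3) = 133/15 kN·m
Load 2 — point force P=3 kN at a=5 m (b=L-a=5):
  M_2 = Pa²(a+3b)(L-x)/L³ - Pa²b/L²  [x>a] = 3·5²·(5+3·5)·(10-6)/10³ - 3·5²·5/10² = 9/4 kN·m
Load 3 — applied couple M₀=18 kN·m at a=10/3 m (b=L-a=20/3):
  M_3 = R_Ax - M_A - M₀  [x>a] with R_A=12/5, M_A=0 = (12/5)·6 - 0 - 18 = -18/5 kN·m
Load 4 — triangular load w₀=-13 kN/m (0→w₀ over full span):
  M_4 = 3w₀Lx/20 - w₀L²/30 - w₀x³/(6L) = 3·(-13)·10·6/20 - (-13)·10²/30 - (-13)·6³/(6·10) = -403/15 kN·m
Superposition: M = Σ M_i = -387/20 kN·m ≈ -19.350000 kN·m

M(6) = -387/20 kN·m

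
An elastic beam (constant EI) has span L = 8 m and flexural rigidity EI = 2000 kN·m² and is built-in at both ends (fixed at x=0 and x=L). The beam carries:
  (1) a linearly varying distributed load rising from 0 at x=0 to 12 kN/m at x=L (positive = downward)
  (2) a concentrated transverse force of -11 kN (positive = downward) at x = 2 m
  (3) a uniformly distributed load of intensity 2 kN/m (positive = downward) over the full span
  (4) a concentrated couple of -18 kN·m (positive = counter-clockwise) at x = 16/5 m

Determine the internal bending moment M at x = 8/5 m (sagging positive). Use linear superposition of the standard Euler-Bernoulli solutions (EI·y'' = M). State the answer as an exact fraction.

M(8/5) = -28529/3000 kN·m

Load 1 — triangular load w₀=12 kN/m (0→w₀ over full span):
  M_1 = 3w₀Lx/20 - w₀L²/30 - w₀x³/(6L) = 3·12·8·(8/5)/20 - 12·8²/30 - 12·(8/5)³/(6·8) = -448/125 kN·m
Load 2 — point force P=-11 kN at a=2 m (b=L-a=6):
  M_2 = Pb²(3a+b)x/L³ - Pab²/L²  [x≤a] = (-11)·6²·(3·2+6)·(8/5)/8³ - (-11)·2·6²/8² = -99/40 kN·m
Load 3 — uniform load w=2 kN/m over full span:
  M_3 = wLx/2 - wL²/12 - wx²/2 = 2·8·(8/5)/2 - 2·8²/12 - 2·(8/5)²/2 = -32/75 kN·m
Load 4 — applied couple M₀=-18 kN·m at a=16/5 m (b=L-a=24/5):
  M_4 = R_Ax - M_A  [x≤a] with R_A=-81/25, M_A=-54/25 = (-81/25)·(8/5) - (-54/25) = -378/125 kN·m
Superposition: M = Σ M_i = -28529/3000 kN·m ≈ -9.509667 kN·m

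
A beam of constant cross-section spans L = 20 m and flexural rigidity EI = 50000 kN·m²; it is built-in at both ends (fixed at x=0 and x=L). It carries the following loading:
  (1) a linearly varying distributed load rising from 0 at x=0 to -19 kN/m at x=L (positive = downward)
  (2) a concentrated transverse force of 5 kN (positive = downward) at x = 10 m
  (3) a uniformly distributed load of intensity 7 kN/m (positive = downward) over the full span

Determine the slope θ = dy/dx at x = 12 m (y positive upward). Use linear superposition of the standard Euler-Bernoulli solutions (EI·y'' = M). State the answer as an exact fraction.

θ(12) = 1/62500 rad

Load 1 — triangular load w₀=-19 kN/m (0→w₀ over full span):
  θ_1 = -w₀(2x(L-x)(L-2x)(x+2L)+x²(L-x)²)/(120LEI) = -(-19)·(2·12·(20-12)·(20-2·12)·(12+2·20)+12²·(20-12)²)/(120·20·50000) = -76/15625 rad
Load 2 — point force P=5 kN at a=10 m (b=L-a=10):
  θ_2 = Pa²(L-x)(2bL-(3b+a)(L-x))/(2L³EI)  [x>a] = 5·10²·(20-12)·(2·10·20-(3·10+10)·(20-12))/(2·20³·50000) = 1/2500 rad
Load 3 — uniform load w=7 kN/m over full span:
  θ_3 = -wx(L-x)(L-2x)/(12EI) = -7·12·(20-12)·(20-2·12)/(12·50000) = 14/3125 rad
Superposition: θ = Σ θ_i = 1/62500 rad ≈ 0.000016 rad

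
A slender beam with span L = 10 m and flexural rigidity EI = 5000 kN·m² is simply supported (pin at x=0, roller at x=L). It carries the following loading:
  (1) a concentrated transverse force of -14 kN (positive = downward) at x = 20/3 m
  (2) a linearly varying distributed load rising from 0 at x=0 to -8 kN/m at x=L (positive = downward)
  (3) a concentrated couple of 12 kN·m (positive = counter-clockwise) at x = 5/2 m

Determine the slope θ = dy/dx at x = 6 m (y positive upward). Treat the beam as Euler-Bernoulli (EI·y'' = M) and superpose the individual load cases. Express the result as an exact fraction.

θ(6) = -101669/8100000 rad

Load 1 — point force P=-14 kN at a=20/3 m (b=L-a=10/3):
  θ_1 = -Pb(L²-b²-3x²)/(6LEI)  [x≤a] = -(-14)·(10/3)·(10²-(10/3)²-3·6²)/(6·10·5000) = -301/101250 rad
Load 2 — triangular load w₀=-8 kN/m (0→w₀ over full span):
  θ_2 = -w₀(7L⁴-30L²x²+15x⁴)/(360LEI) = -(-8)·(7·10⁴-30·10²·6²+15·6⁴)/(360·10·5000) = -232/28125 rad
Load 3 — applied couple M₀=12 kN·m at a=5/2 m (b=L-a=15/2):
  θ_3 = (M₀x²/(2L)-M₀(x-a)+C₁)/EI  [x>a] with C₁=M₀(3b²-L²)/(6L)=55/4 = (12·6²/(2·10)-12·(6-(5/2))+(55/4))/5000 = -133/100000 rad
Superposition: θ = Σ θ_i = -101669/8100000 rad ≈ -0.012552 rad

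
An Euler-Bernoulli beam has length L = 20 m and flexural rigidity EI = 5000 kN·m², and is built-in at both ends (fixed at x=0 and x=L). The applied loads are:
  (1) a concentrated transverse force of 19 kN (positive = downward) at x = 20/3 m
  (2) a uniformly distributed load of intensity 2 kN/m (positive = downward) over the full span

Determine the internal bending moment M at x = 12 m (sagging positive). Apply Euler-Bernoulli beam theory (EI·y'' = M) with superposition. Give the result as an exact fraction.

M(12) = 1096/27 kN·m

Load 1 — point force P=19 kN at a=20/3 m (b=L-a=40/3):
  M_1 = Pa²(a+3b)(L-x)/L³ - Pa²b/L²  [x>a] = 19·(20/3)²·((20/3)+3·(40/3))·(20-12)/20³ - 19·(20/3)²·(40/3)/20² = 304/27 kN·m
Load 2 — uniform load w=2 kN/m over full span:
  M_2 = wLx/2 - wL²/12 - wx²/2 = 2·20·12/2 - 2·20²/12 - 2·12²/2 = 88/3 kN·m
Superposition: M = Σ M_i = 1096/27 kN·m ≈ 40.592593 kN·m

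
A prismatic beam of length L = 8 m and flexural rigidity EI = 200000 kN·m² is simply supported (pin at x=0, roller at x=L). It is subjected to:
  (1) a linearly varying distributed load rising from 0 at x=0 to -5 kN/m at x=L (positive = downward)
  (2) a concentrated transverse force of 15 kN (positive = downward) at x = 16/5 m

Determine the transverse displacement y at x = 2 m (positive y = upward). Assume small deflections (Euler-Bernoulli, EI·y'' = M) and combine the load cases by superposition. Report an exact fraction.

Load 1 — triangular load w₀=-5 kN/m (0→w₀ over full span):
  y_1 = -w₀x(7L⁴-10L²x²+3x⁴)/(360LEI) = -(-5)·2·(7·8⁴-10·8²·2²+3·2⁴)/(360·8·200000) = 109/240000 m
Load 2 — point force P=15 kN at a=16/5 m (b=L-a=24/5):
  y_2 = -Pbx(L²-b²-x²)/(6LEI)  [x≤a] = -15·(24/5)·2·(8²-(24/5)²-2²)/(6·8·200000) = -693/1250000 m
Superposition: y = Σ y_i = -3007/30000000 m ≈ -0.000100 m

y(2) = -3007/30000000 m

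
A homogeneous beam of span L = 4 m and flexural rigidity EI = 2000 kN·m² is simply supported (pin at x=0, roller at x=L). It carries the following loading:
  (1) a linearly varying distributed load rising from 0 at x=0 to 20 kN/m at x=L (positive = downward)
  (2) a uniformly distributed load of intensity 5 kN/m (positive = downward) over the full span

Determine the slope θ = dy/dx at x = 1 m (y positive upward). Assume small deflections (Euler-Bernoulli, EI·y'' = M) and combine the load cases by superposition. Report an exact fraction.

θ(1) = -1987/144000 rad

Load 1 — triangular load w₀=20 kN/m (0→w₀ over full span):
  θ_1 = -w₀(7L⁴-30L²x²+15x⁴)/(360LEI) = -20·(7·4⁴-30·4²·1²+15·1⁴)/(360·4·2000) = -1327/144000 rad
Load 2 — uniform load w=5 kN/m over full span:
  θ_2 = -w(L³-6Lx²+4x³)/(24EI) = -5·(4³-6·4·1²+4·1³)/(24·2000) = -11/2400 rad
Superposition: θ = Σ θ_i = -1987/144000 rad ≈ -0.013799 rad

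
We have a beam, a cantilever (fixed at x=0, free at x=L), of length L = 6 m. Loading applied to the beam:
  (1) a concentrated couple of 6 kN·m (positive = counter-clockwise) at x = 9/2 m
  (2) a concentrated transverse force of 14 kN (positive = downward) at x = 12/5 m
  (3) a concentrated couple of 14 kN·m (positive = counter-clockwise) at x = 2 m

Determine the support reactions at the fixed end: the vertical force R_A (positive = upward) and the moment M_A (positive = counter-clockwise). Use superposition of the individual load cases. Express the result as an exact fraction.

Load 1 — applied couple M₀=6 kN·m at a=9/2 m (b=L-a=3/2):
  R_A = 0 kN
  M_A = -M₀ = -6 kN·m
Load 2 — point force P=14 kN at a=12/5 m (b=L-a=18/5):
  R_A = P = 14 kN
  M_A = Pa = 14·(12/5) = 168/5 kN·m
Load 3 — applied couple M₀=14 kN·m at a=2 m (b=L-a=4):
  R_A = 0 kN
  M_A = -M₀ = -14 kN·m
Superposition: R_A = 14 kN, M_A = 68/5 kN·m

R_A = 14 kN, M_A = 68/5 kN·m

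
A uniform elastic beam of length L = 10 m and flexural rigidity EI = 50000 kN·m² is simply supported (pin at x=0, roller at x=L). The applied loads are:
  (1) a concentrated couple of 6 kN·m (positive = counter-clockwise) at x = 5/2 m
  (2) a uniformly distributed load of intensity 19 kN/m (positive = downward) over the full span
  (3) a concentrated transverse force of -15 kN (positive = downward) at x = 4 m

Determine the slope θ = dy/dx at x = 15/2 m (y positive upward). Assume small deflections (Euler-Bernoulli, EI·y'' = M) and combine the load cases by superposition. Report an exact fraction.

Load 1 — applied couple M₀=6 kN·m at a=5/2 m (b=L-a=15/2):
  θ_1 = (M₀x²/(2L)-M₀(x-a)+C₁)/EI  [x>a] with C₁=M₀(3b²-L²)/(6L)=55/8 = (6·(15/2)²/(2·10)-6·((15/2)-(5/2))+(55/8))/50000 = -1/8000 rad
Load 2 — uniform load w=19 kN/m over full span:
  θ_2 = -w(L³-6Lx²+4x³)/(24EI) = -19·(10³-6·10·(15/2)²+4·(15/2)³)/(24·50000) = 209/19200 rad
Load 3 — point force P=-15 kN at a=4 m (b=L-a=6):
  θ_3 = -Pa(2L²-6Lx+3x²+a²)/(6LEI)  [x>a] = -(-15)·4·(2·10²-6·10·(15/2)+3·(15/2)²+4²)/(6·10·50000) = -261/200000 rad
Superposition: θ = Σ θ_i = 22693/2400000 rad ≈ 0.009455 rad

θ(15/2) = 22693/2400000 rad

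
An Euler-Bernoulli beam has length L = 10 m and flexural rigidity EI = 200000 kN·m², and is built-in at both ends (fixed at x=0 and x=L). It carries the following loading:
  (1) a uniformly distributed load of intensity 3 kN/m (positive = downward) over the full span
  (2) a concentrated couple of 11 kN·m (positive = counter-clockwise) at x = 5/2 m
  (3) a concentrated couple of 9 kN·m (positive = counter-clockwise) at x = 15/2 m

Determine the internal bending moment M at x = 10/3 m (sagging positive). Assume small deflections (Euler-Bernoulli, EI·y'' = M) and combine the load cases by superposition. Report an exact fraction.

M(10/3) = 49/12 kN·m

Load 1 — uniform load w=3 kN/m over full span:
  M_1 = wLx/2 - wL²/12 - wx²/2 = 3·10·(10/3)/2 - 3·10²/12 - 3·(10/3)²/2 = 25/3 kN·m
Load 2 — applied couple M₀=11 kN·m at a=5/2 m (b=L-a=15/2):
  M_2 = R_Ax - M_A - M₀  [x>a] with R_A=99/80, M_A=-33/16 = (99/80)·(10/3) - (-33/16) - 11 = -77/16 kN·m
Load 3 — applied couple M₀=9 kN·m at a=15/2 m (b=L-a=5/2):
  M_3 = R_Ax - M_A  [x≤a] with R_A=81/80, M_A=45/16 = (81/80)·(10/3) - (45/16) = 9/16 kN·m
Superposition: M = Σ M_i = 49/12 kN·m ≈ 4.083333 kN·m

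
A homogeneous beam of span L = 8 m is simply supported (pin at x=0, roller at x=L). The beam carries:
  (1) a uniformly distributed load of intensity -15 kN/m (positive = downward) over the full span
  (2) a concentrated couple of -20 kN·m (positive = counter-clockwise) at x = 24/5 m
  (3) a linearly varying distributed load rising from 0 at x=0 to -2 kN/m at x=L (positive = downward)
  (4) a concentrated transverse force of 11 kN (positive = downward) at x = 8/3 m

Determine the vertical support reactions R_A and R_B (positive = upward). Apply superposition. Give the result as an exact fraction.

Load 1 — uniform load w=-15 kN/m over full span:
  R_A = wL/2 = (-15)·8/2 = -60 kN
  R_B = wL/2 = (-15)·8/2 = -60 kN
Load 2 — applied couple M₀=-20 kN·m at a=24/5 m (b=L-a=16/5):
  R_A = M₀/L = (-20)/8 = -5/2 kN
  R_B = -M₀/L = -(-20)/8 = 5/2 kN
Load 3 — triangular load w₀=-2 kN/m (0→w₀ over full span):
  R_A = w₀L/6 = (-2)·8/6 = -8/3 kN
  R_B = w₀L/3 = (-2)·8/3 = -16/3 kN
Load 4 — point force P=11 kN at a=8/3 m (b=L-a=16/3):
  R_A = Pb/L = 11·(16/3)/8 = 22/3 kN
  R_B = Pa/L = 11·(8/3)/8 = 11/3 kN
Superposition: R_A = -347/6 kN, R_B = -355/6 kN

R_A = -347/6 kN, R_B = -355/6 kN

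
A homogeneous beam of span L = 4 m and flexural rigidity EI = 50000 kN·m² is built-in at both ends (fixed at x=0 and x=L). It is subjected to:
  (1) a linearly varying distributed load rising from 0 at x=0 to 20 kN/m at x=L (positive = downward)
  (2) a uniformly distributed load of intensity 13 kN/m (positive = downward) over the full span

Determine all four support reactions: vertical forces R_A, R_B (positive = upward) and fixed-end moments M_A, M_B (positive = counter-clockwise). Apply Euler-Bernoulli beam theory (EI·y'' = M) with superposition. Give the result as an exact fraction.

Load 1 — triangular load w₀=20 kN/m (0→w₀ over full span):
  R_A = 3w₀L/20 = 3·20·4/20 = 12 kN
  M_A = w₀L²/30 = 20·4²/30 = 32/3 kN·m
  R_B = 7w₀L/20 = 7·20·4/20 = 28 kN
  M_B = -w₀L²/20 = -20·4²/20 = -16 kN·m
Load 2 — uniform load w=13 kN/m over full span:
  R_A = wL/2 = 13·4/2 = 26 kN
  M_A = wL²/12 = 13·4²/12 = 52/3 kN·m
  R_B = wL/2 = 13·4/2 = 26 kN
  M_B = -wL²/12 = -13·4²/12 = -52/3 kN·m
Superposition: R_A = 38 kN, M_A = 28 kN·m, R_B = 54 kN, M_B = -100/3 kN·m

R_A = 38 kN, M_A = 28 kN·m, R_B = 54 kN, M_B = -100/3 kN·m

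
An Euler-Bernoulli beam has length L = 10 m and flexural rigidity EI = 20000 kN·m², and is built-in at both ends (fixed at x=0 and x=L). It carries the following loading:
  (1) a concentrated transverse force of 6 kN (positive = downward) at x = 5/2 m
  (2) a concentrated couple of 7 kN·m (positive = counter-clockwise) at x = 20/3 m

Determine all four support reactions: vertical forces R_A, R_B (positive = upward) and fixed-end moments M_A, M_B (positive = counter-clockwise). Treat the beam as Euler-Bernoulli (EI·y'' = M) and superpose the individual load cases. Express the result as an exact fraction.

R_A = 1439/240 kN, M_A = 517/48 kN·m, R_B = 1/240 kN, M_B = -45/16 kN·m

Load 1 — point force P=6 kN at a=5/2 m (b=L-a=15/2):
  R_A = Pb²(3a+b)/L³ = 6·(15/2)²·(3·(5/2)+(15/2))/10³ = 81/16 kN
  M_A = Pab²/L² = 6·(5/2)·(15/2)²/10² = 135/16 kN·m
  R_B = Pa²(a+3b)/L³ = 6·(5/2)²·((5/2)+3·(15/2))/10³ = 15/16 kN
  M_B = -Pa²b/L² = -6·(5/2)²·(15/2)/10² = -45/16 kN·m
Load 2 — applied couple M₀=7 kN·m at a=20/3 m (b=L-a=10/3):
  R_A = 6M₀ab/L³ = 6·7·(20/3)·(10/3)/10³ = 14/15 kN
  M_A = M₀b(2a-b)/L² = 7·(10/3)·(2·(20/3)-(10/3))/10² = 7/3 kN·m
  R_B = -6M₀ab/L³ = -6·7·(20/3)·(10/3)/10³ = -14/15 kN
  M_B = M₀a(2b-a)/L² = 7·(20/3)·(2·(10/3)-(20/3))/10² = 0 kN·m
Superposition: R_A = 1439/240 kN, M_A = 517/48 kN·m, R_B = 1/240 kN, M_B = -45/16 kN·m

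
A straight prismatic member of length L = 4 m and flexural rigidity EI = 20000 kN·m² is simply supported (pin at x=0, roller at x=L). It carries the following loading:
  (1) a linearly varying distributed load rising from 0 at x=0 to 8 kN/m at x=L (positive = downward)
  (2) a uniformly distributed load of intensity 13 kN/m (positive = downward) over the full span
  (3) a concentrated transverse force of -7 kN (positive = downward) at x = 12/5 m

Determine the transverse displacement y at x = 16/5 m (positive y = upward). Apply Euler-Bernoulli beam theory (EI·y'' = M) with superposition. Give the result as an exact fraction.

y(16/5) = -42017/29296875 m

Load 1 — triangular load w₀=8 kN/m (0→w₀ over full span):
  y_1 = -w₀x(7L⁴-10L²x²+3x⁴)/(360LEI) = -8·(16/5)·(7·4⁴-10·4²·(16/5)²+3·(16/5)⁴)/(360·4·20000) = -4064/9765625 m
Load 2 — uniform load w=13 kN/m over full span:
  y_2 = -wx(L³-2Lx²+x³)/(24EI) = -13·(16/5)·(4³-2·4·(16/5)²+(16/5)³)/(24·20000) = -1508/1171875 m
Load 3 — point force P=-7 kN at a=12/5 m (b=L-a=8/5):
  y_3 = -Pa(L-x)(2Lx-a²-x²)/(6LEI)  [x>a] = -(-7)·(12/5)·(4-(16/5))·(2·4·(16/5)-(12/5)²-(16/5)²)/(6·4·20000) = 21/78125 m
Superposition: y = Σ y_i = -42017/29296875 m ≈ -0.001434 m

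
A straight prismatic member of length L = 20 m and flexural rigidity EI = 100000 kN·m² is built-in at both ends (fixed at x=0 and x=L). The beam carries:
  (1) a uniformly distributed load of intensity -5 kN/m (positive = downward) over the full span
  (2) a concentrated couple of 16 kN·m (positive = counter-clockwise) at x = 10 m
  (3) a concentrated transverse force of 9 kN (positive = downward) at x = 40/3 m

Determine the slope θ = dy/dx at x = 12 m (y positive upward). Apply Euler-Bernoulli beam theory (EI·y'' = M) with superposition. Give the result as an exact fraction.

Load 1 — uniform load w=-5 kN/m over full span:
  θ_1 = -wx(L-x)(L-2x)/(12EI) = -(-5)·12·(20-12)·(20-2·12)/(12·100000) = -1/625 rad
Load 2 — applied couple M₀=16 kN·m at a=10 m (b=L-a=10):
  θ_2 = (R_Ax²/2 - M_Ax - M₀(x-a))/EI  [x>a] with R_A=6/5, M_A=4 = ((6/5)·12²/2 - 4·12 - 16·(12-10))/100000 = 1/15625 rad
Load 3 — point force P=9 kN at a=40/3 m (b=L-a=20/3):
  θ_3 = -Pb²x(2aL-(3a+b)x)/(2L³EI)  [x≤a] = -9·(20/3)²·12·(2·(40/3)·20-(3·(40/3)+(20/3))·12)/(2·20³·100000) = 1/12500 rad
Superposition: θ = Σ θ_i = -91/62500 rad ≈ -0.001456 rad

θ(12) = -91/62500 rad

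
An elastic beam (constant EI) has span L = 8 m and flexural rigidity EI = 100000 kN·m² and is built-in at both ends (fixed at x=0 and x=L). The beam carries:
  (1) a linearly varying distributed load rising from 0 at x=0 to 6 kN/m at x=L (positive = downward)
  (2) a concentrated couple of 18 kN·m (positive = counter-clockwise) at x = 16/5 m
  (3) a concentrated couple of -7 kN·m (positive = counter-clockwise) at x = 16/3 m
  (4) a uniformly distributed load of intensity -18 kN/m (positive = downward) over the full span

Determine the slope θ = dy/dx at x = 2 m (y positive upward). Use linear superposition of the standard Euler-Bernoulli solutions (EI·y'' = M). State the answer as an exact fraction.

Load 1 — triangular load w₀=6 kN/m (0→w₀ over full span):
  θ_1 = -w₀(2x(L-x)(L-2x)(x+2L)+x²(L-x)²)/(120LEI) = -6·(2·2·(8-2)·(8-2·2)·(2+2·8)+2²·(8-2)²)/(120·8·100000) = -117/1000000 rad
Load 2 — applied couple M₀=18 kN·m at a=16/5 m (b=L-a=24/5):
  θ_2 = (R_Ax²/2 - M_Ax)/EI  [x≤a] with R_A=81/25, M_A=54/25 = ((81/25)·2²/2 - (54/25)·2)/100000 = 27/1250000 rad
Load 3 — applied couple M₀=-7 kN·m at a=16/3 m (b=L-a=8/3):
  θ_3 = (R_Ax²/2 - M_Ax)/EI  [x≤a] with R_A=-7/6, M_A=-7/3 = ((-7/6)·2²/2 - (-7/3)·2)/100000 = 7/300000 rad
Load 4 — uniform load w=-18 kN/m over full span:
  θ_4 = -wx(L-x)(L-2x)/(12EI) = -(-18)·2·(8-2)·(8-2·2)/(12·100000) = 9/12500 rad
Superposition: θ = Σ θ_i = 9719/15000000 rad ≈ 0.000648 rad

θ(2) = 9719/15000000 rad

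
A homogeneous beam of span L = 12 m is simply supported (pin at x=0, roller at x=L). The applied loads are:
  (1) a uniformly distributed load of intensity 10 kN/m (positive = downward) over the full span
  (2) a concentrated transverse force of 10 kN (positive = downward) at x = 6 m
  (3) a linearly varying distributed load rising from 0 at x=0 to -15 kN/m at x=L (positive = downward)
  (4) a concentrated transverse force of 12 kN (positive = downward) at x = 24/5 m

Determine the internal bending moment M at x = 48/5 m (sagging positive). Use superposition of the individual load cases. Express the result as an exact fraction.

Load 1 — uniform load w=10 kN/m over full span:
  M_1 = wx(L-x)/2 = 10·(48/5)·(12-(48/5))/2 = 576/5 kN·m
Load 2 — point force P=10 kN at a=6 m (b=L-a=6):
  M_2 = Pa(L-x)/L  [x>a] = 10·6·(12-(48/5))/12 = 12 kN·m
Load 3 — triangular load w₀=-15 kN/m (0→w₀ over full span):
  M_3 = w₀Lx/6 - w₀x³/(6L) = (-15)·12·(48/5)/6 - (-15)·(48/5)³/(6·12) = -2592/25 kN·m
Load 4 — point force P=12 kN at a=24/5 m (b=L-a=36/5):
  M_4 = Pa(L-x)/L  [x>a] = 12·(24/5)·(12-(48/5))/12 = 288/25 kN·m
Superposition: M = Σ M_i = 876/25 kN·m ≈ 35.040000 kN·m

M(48/5) = 876/25 kN·m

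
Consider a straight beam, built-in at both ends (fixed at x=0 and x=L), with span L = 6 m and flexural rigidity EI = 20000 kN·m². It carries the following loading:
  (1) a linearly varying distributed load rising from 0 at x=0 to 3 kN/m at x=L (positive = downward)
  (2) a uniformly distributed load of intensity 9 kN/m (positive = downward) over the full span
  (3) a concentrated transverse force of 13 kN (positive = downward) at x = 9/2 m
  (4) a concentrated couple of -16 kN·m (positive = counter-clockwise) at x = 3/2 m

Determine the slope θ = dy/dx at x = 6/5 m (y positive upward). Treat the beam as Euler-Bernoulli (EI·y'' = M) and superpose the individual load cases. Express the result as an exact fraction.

Load 1 — triangular load w₀=3 kN/m (0→w₀ over full span):
  θ_1 = -w₀(2x(L-x)(L-2x)(x+2L)+x²(L-x)²)/(120LEI) = -3·(2·(6/5)·(6-(6/5))·(6-2·(6/5))·((6/5)+2·6)+(6/5)²·(6-(6/5))²)/(120·6·20000) = -189/1562500 rad
Load 2 — uniform load w=9 kN/m over full span:
  θ_2 = -wx(L-x)(L-2x)/(12EI) = -9·(6/5)·(6-(6/5))·(6-2·(6/5))/(12·20000) = -243/312500 rad
Load 3 — point force P=13 kN at a=9/2 m (b=L-a=3/2):
  θ_3 = -Pb²x(2aL-(3a+b)x)/(2L³EI)  [x≤a] = -13·(3/2)²·(6/5)·(2·(9/2)·6-(3·(9/2)+(3/2))·(6/5))/(2·6³·20000) = -117/800000 rad
Load 4 — applied couple M₀=-16 kN·m at a=3/2 m (b=L-a=9/2):
  θ_4 = (R_Ax²/2 - M_Ax)/EI  [x≤a] with R_A=-3, M_A=3 = ((-3)·(6/5)²/2 - 3·(6/5))/20000 = -9/31250 rad
Superposition: θ = Σ θ_i = -133281/100000000 rad ≈ -0.001333 rad

θ(6/5) = -133281/100000000 rad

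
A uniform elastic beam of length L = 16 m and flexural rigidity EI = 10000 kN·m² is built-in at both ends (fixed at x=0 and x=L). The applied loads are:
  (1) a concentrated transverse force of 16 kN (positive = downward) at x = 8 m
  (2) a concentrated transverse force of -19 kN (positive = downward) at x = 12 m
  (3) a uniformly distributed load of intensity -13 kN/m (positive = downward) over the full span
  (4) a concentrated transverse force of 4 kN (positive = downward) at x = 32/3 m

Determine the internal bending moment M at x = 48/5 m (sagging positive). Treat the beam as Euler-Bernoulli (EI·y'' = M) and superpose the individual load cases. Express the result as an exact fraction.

Load 1 — point force P=16 kN at a=8 m (b=L-a=8):
  M_1 = Pa²(a+3b)(L-x)/L³ - Pa²b/L²  [x>a] = 16·8²·(8+3·8)·(16-(48/5))/16³ - 16·8²·8/16² = 96/5 kN·m
Load 2 — point force P=-19 kN at a=12 m (b=L-a=4):
  M_2 = Pb²(3a+b)x/L³ - Pab²/L²  [x≤a] = (-19)·4²·(3·12+4)·(48/5)/16³ - (-19)·12·4²/16² = -57/4 kN·m
Load 3 — uniform load w=-13 kN/m over full span:
  M_3 = wLx/2 - wL²/12 - wx²/2 = (-13)·16·(48/5)/2 - (-13)·16²/12 - (-13)·(48/5)²/2 = -9152/75 kN·m
Load 4 — point force P=4 kN at a=32/3 m (b=L-a=16/3):
  M_4 = Pb²(3a+b)x/L³ - Pab²/L²  [x≤a] = 4·(16/3)²·(3·(32/3)+(16/3))·(48/5)/16³ - 4·(32/3)·(16/3)²/16² = 704/135 kN·m
Superposition: M = Σ M_i = -302027/2700 kN·m ≈ -111.861852 kN·m

M(48/5) = -302027/2700 kN·m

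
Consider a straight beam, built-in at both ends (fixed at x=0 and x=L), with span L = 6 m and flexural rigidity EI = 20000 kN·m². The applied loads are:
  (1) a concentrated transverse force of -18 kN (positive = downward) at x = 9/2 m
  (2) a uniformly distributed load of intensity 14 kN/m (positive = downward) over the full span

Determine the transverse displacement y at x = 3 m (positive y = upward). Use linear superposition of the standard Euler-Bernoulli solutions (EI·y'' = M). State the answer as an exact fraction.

y(3) = -297/160000 m

Load 1 — point force P=-18 kN at a=9/2 m (b=L-a=3/2):
  y_1 = -Pb²x²(3aL-(3a+b)x)/(6L³EI)  [x≤a] = -(-18)·(3/2)²·3²·(3·(9/2)·6-(3·(9/2)+(3/2))·3)/(6·6³·20000) = 81/160000 m
Load 2 — uniform load w=14 kN/m over full span:
  y_2 = -wx²(L-x)²/(24EI) = -14·3²·(6-3)²/(24·20000) = -189/80000 m
Superposition: y = Σ y_i = -297/160000 m ≈ -0.001856 m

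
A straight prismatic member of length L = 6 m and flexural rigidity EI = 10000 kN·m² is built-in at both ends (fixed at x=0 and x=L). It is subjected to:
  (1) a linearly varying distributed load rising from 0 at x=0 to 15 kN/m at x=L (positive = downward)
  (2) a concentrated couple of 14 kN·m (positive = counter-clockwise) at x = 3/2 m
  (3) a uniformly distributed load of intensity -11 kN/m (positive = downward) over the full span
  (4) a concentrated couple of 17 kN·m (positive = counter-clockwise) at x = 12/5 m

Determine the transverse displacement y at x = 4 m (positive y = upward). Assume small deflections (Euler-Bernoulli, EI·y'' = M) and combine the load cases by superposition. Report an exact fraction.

y(4) = 1869/1000000 m

Load 1 — triangular load w₀=15 kN/m (0→w₀ over full span):
  y_1 = -w₀x²(L-x)²(x+2L)/(120LEI) = -15·4²·(6-4)²·(4+2·6)/(120·6·10000) = -4/1875 m
Load 2 — applied couple M₀=14 kN·m at a=3/2 m (b=L-a=9/2):
  y_2 = (R_Ax³/6 - M_Ax²/2 - M₀(x-a)²/2)/EI  [x>a] with R_A=21/8, M_A=-21/8 = ((21/8)·4³/6 - (-21/8)·4²/2 - 14·(4-(3/2))²/2)/10000 = 21/40000 m
Load 3 — uniform load w=-11 kN/m over full span:
  y_3 = -wx²(L-x)²/(24EI) = -(-11)·4²·(6-4)²/(24·10000) = 11/3750 m
Load 4 — applied couple M₀=17 kN·m at a=12/5 m (b=L-a=18/5):
  y_4 = (R_Ax³/6 - M_Ax²/2 - M₀(x-a)²/2)/EI  [x>a] with R_A=102/25, M_A=51/25 = ((102/25)·4³/6 - (51/25)·4²/2 - 17·(4-(12/5))²/2)/10000 = 17/31250 m
Superposition: y = Σ y_i = 1869/1000000 m ≈ 0.001869 m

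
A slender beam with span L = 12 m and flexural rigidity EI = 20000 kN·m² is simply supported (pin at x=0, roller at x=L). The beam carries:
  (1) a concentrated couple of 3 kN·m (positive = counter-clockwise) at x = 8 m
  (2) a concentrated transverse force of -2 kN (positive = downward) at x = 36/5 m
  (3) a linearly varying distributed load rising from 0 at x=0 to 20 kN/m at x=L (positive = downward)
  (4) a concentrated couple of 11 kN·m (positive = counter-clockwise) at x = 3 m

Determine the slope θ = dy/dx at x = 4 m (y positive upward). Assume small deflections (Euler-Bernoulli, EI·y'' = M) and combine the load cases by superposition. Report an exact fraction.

θ(4) = -3155323/180000000 rad

Load 1 — applied couple M₀=3 kN·m at a=8 m (b=L-a=4):
  θ_1 = (M₀x²/(2L)+C₁)/EI  [x≤a] with C₁=M₀(3b²-L²)/(6L)=-4 = (3·4²/(2·12)+(-4))/20000 = -1/10000 rad
Load 2 — point force P=-2 kN at a=36/5 m (b=L-a=24/5):
  θ_2 = -Pb(L²-b²-3x²)/(6LEI)  [x≤a] = -(-2)·(24/5)·(12²-(24/5)²-3·4²)/(6·12·20000) = 38/78125 rad
Load 3 — triangular load w₀=20 kN/m (0→w₀ over full span):
  θ_3 = -w₀(7L⁴-30L²x²+15x⁴)/(360LEI) = -20·(7·12⁴-30·12²·4²+15·4⁴)/(360·12·20000) = -104/5625 rad
Load 4 — applied couple M₀=11 kN·m at a=3 m (b=L-a=9):
  θ_4 = (M₀x²/(2L)-M₀(x-a)+C₁)/EI  [x>a] with C₁=M₀(3b²-L²)/(6L)=121/8 = (11·4²/(2·12)-11·(4-3)+(121/8))/20000 = 11/19200 rad
Superposition: θ = Σ θ_i = -3155323/180000000 rad ≈ -0.017530 rad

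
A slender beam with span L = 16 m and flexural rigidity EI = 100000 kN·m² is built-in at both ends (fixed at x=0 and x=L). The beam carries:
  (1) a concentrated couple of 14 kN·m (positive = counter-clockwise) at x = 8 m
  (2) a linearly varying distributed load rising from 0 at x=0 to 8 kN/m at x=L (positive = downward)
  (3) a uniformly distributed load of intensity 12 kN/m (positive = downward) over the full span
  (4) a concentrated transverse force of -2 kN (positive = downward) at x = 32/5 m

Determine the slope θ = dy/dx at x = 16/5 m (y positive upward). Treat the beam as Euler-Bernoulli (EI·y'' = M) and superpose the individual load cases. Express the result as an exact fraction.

Load 1 — applied couple M₀=14 kN·m at a=8 m (b=L-a=8):
  θ_1 = (R_Ax²/2 - M_Ax)/EI  [x≤a] with R_A=21/16, M_A=7/2 = ((21/16)·(16/5)²/2 - (7/2)·(16/5))/100000 = -7/156250 rad
Load 2 — triangular load w₀=8 kN/m (0→w₀ over full span):
  θ_2 = -w₀(2x(L-x)(L-2x)(x+2L)+x²(L-x)²)/(120LEI) = -8·(2·(16/5)·(16-(16/5))·(16-2·(16/5))·((16/5)+2·16)+(16/5)²·(16-(16/5))²)/(120·16·100000) = -7168/5859375 rad
Load 3 — uniform load w=12 kN/m over full span:
  θ_3 = -wx(L-x)(L-2x)/(12EI) = -12·(16/5)·(16-(16/5))·(16-2·(16/5))/(12·100000) = -1536/390625 rad
Load 4 — point force P=-2 kN at a=32/5 m (b=L-a=48/5):
  θ_4 = -Pb²x(2aL-(3a+b)x)/(2L³EI)  [x≤a] = -(-2)·(48/5)²·(16/5)·(2·(32/5)·16-(3·(32/5)+(48/5))·(16/5))/(2·16³·100000) = 792/9765625 rad
Superposition: θ = Σ θ_i = -299953/58593750 rad ≈ -0.005119 rad

θ(16/5) = -299953/58593750 rad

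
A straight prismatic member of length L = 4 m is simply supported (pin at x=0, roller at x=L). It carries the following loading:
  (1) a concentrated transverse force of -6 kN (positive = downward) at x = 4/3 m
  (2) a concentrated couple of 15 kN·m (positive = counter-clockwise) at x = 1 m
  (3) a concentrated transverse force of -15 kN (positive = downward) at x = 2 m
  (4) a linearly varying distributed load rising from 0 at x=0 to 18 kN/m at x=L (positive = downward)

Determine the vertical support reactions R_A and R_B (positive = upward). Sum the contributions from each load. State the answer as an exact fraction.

Load 1 — point force P=-6 kN at a=4/3 m (b=L-a=8/3):
  R_A = Pb/L = (-6)·(8/3)/4 = -4 kN
  R_B = Pa/L = (-6)·(4/3)/4 = -2 kN
Load 2 — applied couple M₀=15 kN·m at a=1 m (b=L-a=3):
  R_A = M₀/L = 15/4 kN
  R_B = -M₀/L = -15/4 kN
Load 3 — point force P=-15 kN at a=2 m (b=L-a=2):
  R_A = Pb/L = (-15)·2/4 = -15/2 kN
  R_B = Pa/L = (-15)·2/4 = -15/2 kN
Load 4 — triangular load w₀=18 kN/m (0→w₀ over full span):
  R_A = w₀L/6 = 18·4/6 = 12 kN
  R_B = w₀L/3 = 18·4/3 = 24 kN
Superposition: R_A = 17/4 kN, R_B = 43/4 kN

R_A = 17/4 kN, R_B = 43/4 kN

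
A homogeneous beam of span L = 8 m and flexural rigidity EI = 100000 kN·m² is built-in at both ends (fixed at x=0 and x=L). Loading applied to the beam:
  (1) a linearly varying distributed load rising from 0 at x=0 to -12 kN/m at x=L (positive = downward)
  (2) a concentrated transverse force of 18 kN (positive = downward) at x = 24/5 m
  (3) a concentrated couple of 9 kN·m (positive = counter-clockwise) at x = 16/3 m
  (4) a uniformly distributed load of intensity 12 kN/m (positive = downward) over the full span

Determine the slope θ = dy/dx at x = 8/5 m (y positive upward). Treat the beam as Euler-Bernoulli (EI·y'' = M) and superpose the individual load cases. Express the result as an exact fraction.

Load 1 — triangular load w₀=-12 kN/m (0→w₀ over full span):
  θ_1 = -w₀(2x(L-x)(L-2x)(x+2L)+x²(L-x)²)/(120LEI) = -(-12)·(2·(8/5)·(8-(8/5))·(8-2·(8/5))·((8/5)+2·8)+(8/5)²·(8-(8/5))²)/(120·8·100000) = 448/1953125 rad
Load 2 — point force P=18 kN at a=24/5 m (b=L-a=16/5):
  θ_2 = -Pb²x(2aL-(3a+b)x)/(2L³EI)  [x≤a] = -18·(16/5)²·(8/5)·(2·(24/5)·8-(3·(24/5)+(16/5))·(8/5))/(2·8³·100000) = -1368/9765625 rad
Load 3 — applied couple M₀=9 kN·m at a=16/3 m (b=L-a=8/3):
  θ_3 = (R_Ax²/2 - M_Ax)/EI  [x≤a] with R_A=3/2, M_A=3 = ((3/2)·(8/5)²/2 - 3·(8/5))/100000 = -9/312500 rad
Load 4 — uniform load w=12 kN/m over full span:
  θ_4 = -wx(L-x)(L-2x)/(12EI) = -12·(8/5)·(8-(8/5))·(8-2·(8/5))/(12·100000) = -192/390625 rad
Superposition: θ = Σ θ_i = -16837/39062500 rad ≈ -0.000431 rad

θ(8/5) = -16837/39062500 rad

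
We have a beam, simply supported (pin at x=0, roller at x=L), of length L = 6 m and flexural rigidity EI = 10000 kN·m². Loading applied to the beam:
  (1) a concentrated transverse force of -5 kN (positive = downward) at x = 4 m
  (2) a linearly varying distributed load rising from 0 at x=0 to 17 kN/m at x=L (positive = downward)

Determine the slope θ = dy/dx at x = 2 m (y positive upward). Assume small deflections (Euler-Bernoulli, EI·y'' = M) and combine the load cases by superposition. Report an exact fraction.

θ(2) = -253/75000 rad

Load 1 — point force P=-5 kN at a=4 m (b=L-a=2):
  θ_1 = -Pb(L²-b²-3x²)/(6LEI)  [x≤a] = -(-5)·2·(6²-2²-3·2²)/(6·6·10000) = 1/1800 rad
Load 2 — triangular load w₀=17 kN/m (0→w₀ over full span):
  θ_2 = -w₀(7L⁴-30L²x²+15x⁴)/(360LEI) = -17·(7·6⁴-30·6²·2²+15·2⁴)/(360·6·10000) = -221/56250 rad
Superposition: θ = Σ θ_i = -253/75000 rad ≈ -0.003373 rad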